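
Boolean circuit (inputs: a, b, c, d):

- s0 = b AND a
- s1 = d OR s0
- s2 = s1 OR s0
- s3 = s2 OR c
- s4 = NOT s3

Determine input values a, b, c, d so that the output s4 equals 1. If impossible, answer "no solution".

s4 = NOT s3 must be 1, so s3 = 0.
Check with a=0, b=1, c=0, d=0:
s0 = b AND a = 1 AND 0 = 0
s1 = d OR s0 = 0 OR 0 = 0
s2 = s1 OR s0 = 0 OR 0 = 0
s3 = s2 OR c = 0 OR 0 = 0
s4 = NOT s3 = NOT 0 = 1
So s4 = 1 as required.

a=0, b=1, c=0, d=0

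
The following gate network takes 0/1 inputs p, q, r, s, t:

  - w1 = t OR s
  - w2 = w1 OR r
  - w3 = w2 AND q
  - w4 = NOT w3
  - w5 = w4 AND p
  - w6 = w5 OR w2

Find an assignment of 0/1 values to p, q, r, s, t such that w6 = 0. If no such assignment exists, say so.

p=0, q=1, r=0, s=0, t=0

w6 = w5 OR w2 must be 0, so both w5 = 0 and w2 = 0.
Check with p=0, q=1, r=0, s=0, t=0:
w1 = t OR s = 0 OR 0 = 0
w2 = w1 OR r = 0 OR 0 = 0
w3 = w2 AND q = 0 AND 1 = 0
w4 = NOT w3 = NOT 0 = 1
w5 = w4 AND p = 1 AND 0 = 0
w6 = w5 OR w2 = 0 OR 0 = 0
So w6 = 0 as required.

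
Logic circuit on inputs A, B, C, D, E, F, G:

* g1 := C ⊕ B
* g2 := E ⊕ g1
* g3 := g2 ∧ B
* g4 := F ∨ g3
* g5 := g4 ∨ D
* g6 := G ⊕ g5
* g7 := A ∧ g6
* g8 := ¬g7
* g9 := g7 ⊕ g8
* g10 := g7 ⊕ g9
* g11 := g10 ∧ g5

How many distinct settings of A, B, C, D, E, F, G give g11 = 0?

50

g11 = g10 ∧ g5 must be 0, so at least one of g10, g5 is 0.
Enumerating the 128 input combinations, 50 give g11 = 0 and 78 give g11 = 1.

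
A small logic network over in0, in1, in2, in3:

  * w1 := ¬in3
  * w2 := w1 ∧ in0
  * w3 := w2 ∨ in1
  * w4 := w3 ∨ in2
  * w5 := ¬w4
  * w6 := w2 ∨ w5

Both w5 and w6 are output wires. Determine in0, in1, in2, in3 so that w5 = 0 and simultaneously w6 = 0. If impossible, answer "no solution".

Check with in0=1 in1=1 in2=1 in3=1:
w1 = ¬in3 = ¬1 = 0
w2 = w1 ∧ in0 = 0 ∧ 1 = 0
w3 = w2 ∨ in1 = 0 ∨ 1 = 1
w4 = w3 ∨ in2 = 1 ∨ 1 = 1
w5 = ¬w4 = ¬1 = 0
w6 = w2 ∨ w5 = 0 ∨ 0 = 0
So w5 = 0 and w6 = 0.

in0=1 in1=1 in2=1 in3=1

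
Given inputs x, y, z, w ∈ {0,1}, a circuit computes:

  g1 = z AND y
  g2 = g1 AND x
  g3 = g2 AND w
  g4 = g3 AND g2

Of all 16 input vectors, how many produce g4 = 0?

g4 = g3 AND g2 must be 0, so at least one of g3, g2 is 0.
Enumerating the 16 input combinations, 15 give g4 = 0 and 1 give g4 = 1.

15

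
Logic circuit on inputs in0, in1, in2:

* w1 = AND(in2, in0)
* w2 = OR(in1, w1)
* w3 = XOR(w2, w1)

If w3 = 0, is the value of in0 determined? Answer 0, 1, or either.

Both values of in0 occur among assignments with w3 = 0:
  in0=0: in0=0, in1=0, in2=0
  in0=1: in0=1, in1=0, in2=0

either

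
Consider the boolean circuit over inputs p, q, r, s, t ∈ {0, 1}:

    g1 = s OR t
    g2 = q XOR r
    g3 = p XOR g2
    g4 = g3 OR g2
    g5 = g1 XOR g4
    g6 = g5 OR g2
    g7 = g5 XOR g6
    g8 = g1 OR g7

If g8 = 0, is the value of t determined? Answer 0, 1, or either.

g8 = g1 OR g7 must be 0, so both g1 = 0 and g7 = 0.
g1 = s OR t must be 0, so both s = 0 and t = 0.
g7 = g5 XOR g6 must be 0, so g5 and g6 are equal.
Every assignment with g8 = 0 has t = 0; there are 8 such assignment(s).

0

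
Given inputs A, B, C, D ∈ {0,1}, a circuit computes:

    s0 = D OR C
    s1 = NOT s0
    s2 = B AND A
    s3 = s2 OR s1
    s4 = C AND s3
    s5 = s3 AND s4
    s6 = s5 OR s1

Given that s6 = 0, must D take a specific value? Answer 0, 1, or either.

Both values of D occur among assignments with s6 = 0:
  D=0: A=0, B=0, C=1, D=0
  D=1: A=0, B=0, C=0, D=1

either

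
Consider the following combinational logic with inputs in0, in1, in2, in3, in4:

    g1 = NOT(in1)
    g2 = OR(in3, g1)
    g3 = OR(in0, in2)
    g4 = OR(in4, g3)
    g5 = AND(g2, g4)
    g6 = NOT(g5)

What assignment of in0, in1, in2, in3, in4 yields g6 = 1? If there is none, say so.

in0=0 in1=0 in2=0 in3=0 in4=0

g6 = NOT(g5) must be 1, so g5 = 0.
Check with in0=0 in1=0 in2=0 in3=0 in4=0:
g1 = NOT(in1) = NOT 0 = 1
g2 = OR(in3, g1) = OR(0, 1) = 1
g3 = OR(in0, in2) = OR(0, 0) = 0
g4 = OR(in4, g3) = OR(0, 0) = 0
g5 = AND(g2, g4) = AND(1, 0) = 0
g6 = NOT(g5) = NOT 0 = 1
So g6 = 1 as required.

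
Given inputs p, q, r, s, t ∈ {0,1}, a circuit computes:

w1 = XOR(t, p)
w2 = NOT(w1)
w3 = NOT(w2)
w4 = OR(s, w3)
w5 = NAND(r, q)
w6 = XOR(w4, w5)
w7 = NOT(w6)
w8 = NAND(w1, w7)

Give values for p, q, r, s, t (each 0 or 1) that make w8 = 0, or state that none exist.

w8 = NAND(w1, w7) must be 0, so both w1 = 1 and w7 = 1.
w1 = XOR(t, p) must be 1, so t and p differ.
Check with p=1, q=0, r=0, s=1, t=0:
w1 = XOR(t, p) = XOR(0, 1) = 1
w2 = NOT(w1) = NOT 1 = 0
w3 = NOT(w2) = NOT 0 = 1
w4 = OR(s, w3) = OR(1, 1) = 1
w5 = NAND(r, q) = NAND(0, 0) = 1
w6 = XOR(w4, w5) = XOR(1, 1) = 0
w7 = NOT(w6) = NOT 0 = 1
w8 = NAND(w1, w7) = NAND(1, 1) = 0
So w8 = 0 as required.

p=1, q=0, r=0, s=1, t=0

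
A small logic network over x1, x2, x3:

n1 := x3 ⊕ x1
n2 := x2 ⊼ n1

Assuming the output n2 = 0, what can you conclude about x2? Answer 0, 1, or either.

n2 = x2 ⊼ n1 must be 0, so both x2 = 1 and n1 = 1.
n1 = x3 ⊕ x1 must be 1, so x3 and x1 differ.
Every assignment with n2 = 0 has x2 = 1; there are 2 such assignment(s).
  x1=0, x2=1, x3=1
  x1=1, x2=1, x3=0

1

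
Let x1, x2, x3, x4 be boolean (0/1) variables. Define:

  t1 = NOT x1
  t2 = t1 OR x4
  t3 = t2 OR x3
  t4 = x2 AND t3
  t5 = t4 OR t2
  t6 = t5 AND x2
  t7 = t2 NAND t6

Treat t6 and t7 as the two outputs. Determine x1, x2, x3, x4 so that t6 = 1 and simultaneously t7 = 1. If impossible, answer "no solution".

x1=1, x2=1, x3=1, x4=0

Check with x1=1, x2=1, x3=1, x4=0:
t1 = NOT x1 = NOT 1 = 0
t2 = t1 OR x4 = 0 OR 0 = 0
t3 = t2 OR x3 = 0 OR 1 = 1
t4 = x2 AND t3 = 1 AND 1 = 1
t5 = t4 OR t2 = 1 OR 0 = 1
t6 = t5 AND x2 = 1 AND 1 = 1
t7 = t2 NAND t6 = 0 NAND 1 = 1
So t6 = 1 and t7 = 1.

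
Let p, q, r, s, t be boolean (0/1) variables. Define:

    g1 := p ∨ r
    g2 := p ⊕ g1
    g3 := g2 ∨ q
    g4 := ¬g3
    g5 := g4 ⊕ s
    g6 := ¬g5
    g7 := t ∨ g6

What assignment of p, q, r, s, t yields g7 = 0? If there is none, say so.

g7 = t ∨ g6 must be 0, so both t = 0 and g6 = 0.
Check with p=0, q=1, r=0, s=1, t=0:
g1 = p ∨ r = 0 ∨ 0 = 0
g2 = p ⊕ g1 = 0 ⊕ 0 = 0
g3 = g2 ∨ q = 0 ∨ 1 = 1
g4 = ¬g3 = ¬1 = 0
g5 = g4 ⊕ s = 0 ⊕ 1 = 1
g6 = ¬g5 = ¬1 = 0
g7 = t ∨ g6 = 0 ∨ 0 = 0
So g7 = 0 as required.

p=0, q=1, r=0, s=1, t=0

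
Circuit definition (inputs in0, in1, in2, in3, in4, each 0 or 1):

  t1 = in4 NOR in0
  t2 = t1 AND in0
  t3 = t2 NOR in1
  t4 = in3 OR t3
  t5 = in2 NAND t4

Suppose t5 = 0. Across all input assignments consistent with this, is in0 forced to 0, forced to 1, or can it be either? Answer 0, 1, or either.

either

Both values of in0 occur among assignments with t5 = 0:
  in0=0: in0=0, in1=0, in2=1, in3=0, in4=0
  in0=1: in0=1, in1=0, in2=1, in3=0, in4=0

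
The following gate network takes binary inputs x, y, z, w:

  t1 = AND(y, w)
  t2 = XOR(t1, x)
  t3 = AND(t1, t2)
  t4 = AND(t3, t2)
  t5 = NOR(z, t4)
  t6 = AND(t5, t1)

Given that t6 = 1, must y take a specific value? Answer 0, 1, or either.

t6 = AND(t5, t1) must be 1, so both t5 = 1 and t1 = 1.
t5 = NOR(z, t4) must be 1, so both z = 0 and t4 = 0.
t1 = AND(y, w) must be 1, so both y = 1 and w = 1.
Every assignment with t6 = 1 has y = 1; there are 1 such assignment(s).
  x=1, y=1, z=0, w=1

1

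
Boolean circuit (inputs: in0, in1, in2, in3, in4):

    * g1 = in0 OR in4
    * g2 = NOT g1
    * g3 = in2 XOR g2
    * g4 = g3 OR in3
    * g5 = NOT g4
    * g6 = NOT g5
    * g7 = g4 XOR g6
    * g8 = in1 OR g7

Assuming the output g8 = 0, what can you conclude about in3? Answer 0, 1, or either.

either

Both values of in3 occur among assignments with g8 = 0:
  in3=0: in0=0, in1=0, in2=0, in3=0, in4=0
  in3=1: in0=0, in1=0, in2=0, in3=1, in4=0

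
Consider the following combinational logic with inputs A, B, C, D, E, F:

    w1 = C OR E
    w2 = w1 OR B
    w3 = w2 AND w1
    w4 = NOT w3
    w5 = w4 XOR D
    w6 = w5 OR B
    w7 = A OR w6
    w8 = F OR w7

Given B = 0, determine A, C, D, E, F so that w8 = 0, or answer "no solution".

w8 = F OR w7 must be 0, so both F = 0 and w7 = 0.
Check with B = 0 and A=0, C=0, D=1, E=0, F=0:
w1 = C OR E = 0 OR 0 = 0
w2 = w1 OR B = 0 OR 0 = 0
w3 = w2 AND w1 = 0 AND 0 = 0
w4 = NOT w3 = NOT 0 = 1
w5 = w4 XOR D = 1 XOR 1 = 0
w6 = w5 OR B = 0 OR 0 = 0
w7 = A OR w6 = 0 OR 0 = 0
w8 = F OR w7 = 0 OR 0 = 0
So w8 = 0.

A=0 C=0 D=1 E=0 F=0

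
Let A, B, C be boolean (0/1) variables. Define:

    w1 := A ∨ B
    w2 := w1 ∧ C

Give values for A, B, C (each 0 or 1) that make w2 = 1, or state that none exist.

w2 = w1 ∧ C must be 1, so both w1 = 1 and C = 1.
w1 = A ∨ B must be 1, so at least one of A, B is 1.
Check with A=0 B=1 C=1:
w1 = A ∨ B = 0 ∨ 1 = 1
w2 = w1 ∧ C = 1 ∧ 1 = 1
So w2 = 1 as required.

A=0 B=1 C=1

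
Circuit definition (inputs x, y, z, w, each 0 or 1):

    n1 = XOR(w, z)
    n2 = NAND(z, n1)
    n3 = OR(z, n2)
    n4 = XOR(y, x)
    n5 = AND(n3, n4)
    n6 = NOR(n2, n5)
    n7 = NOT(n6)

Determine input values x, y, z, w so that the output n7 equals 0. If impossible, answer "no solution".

x=0, y=0, z=1, w=0

n7 = NOT(n6) must be 0, so n6 = 1.
n6 = NOR(n2, n5) must be 1, so both n2 = 0 and n5 = 0.
Check with x=0, y=0, z=1, w=0:
n1 = XOR(w, z) = XOR(0, 1) = 1
n2 = NAND(z, n1) = NAND(1, 1) = 0
n3 = OR(z, n2) = OR(1, 0) = 1
n4 = XOR(y, x) = XOR(0, 0) = 0
n5 = AND(n3, n4) = AND(1, 0) = 0
n6 = NOR(n2, n5) = NOR(0, 0) = 1
n7 = NOT(n6) = NOT 1 = 0
So n7 = 0 as required.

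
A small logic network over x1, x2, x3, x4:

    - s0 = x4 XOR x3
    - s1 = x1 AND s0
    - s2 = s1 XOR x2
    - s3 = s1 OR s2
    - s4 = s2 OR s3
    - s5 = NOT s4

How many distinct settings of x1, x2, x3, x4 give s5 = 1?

s5 = NOT s4 must be 1, so s4 = 0.
s4 = s2 OR s3 must be 0, so both s2 = 0 and s3 = 0.
s2 = s1 XOR x2 must be 0, so s1 and x2 are equal.
Satisfying assignments:
  x1=0, x2=0, x3=0, x4=0
  x1=0, x2=0, x3=0, x4=1
  x1=0, x2=0, x3=1, x4=0
  x1=0, x2=0, x3=1, x4=1
  x1=1, x2=0, x3=0, x4=0
  x1=1, x2=0, x3=1, x4=1

6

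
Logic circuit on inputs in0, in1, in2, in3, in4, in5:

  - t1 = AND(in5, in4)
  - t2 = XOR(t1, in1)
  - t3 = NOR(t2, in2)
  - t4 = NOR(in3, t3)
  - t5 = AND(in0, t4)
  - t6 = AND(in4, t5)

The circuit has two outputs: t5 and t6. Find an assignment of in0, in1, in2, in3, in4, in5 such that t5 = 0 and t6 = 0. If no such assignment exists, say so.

in0=0, in1=1, in2=1, in3=0, in4=0, in5=0

Check with in0=0, in1=1, in2=1, in3=0, in4=0, in5=0:
t1 = AND(in5, in4) = AND(0, 0) = 0
t2 = XOR(t1, in1) = XOR(0, 1) = 1
t3 = NOR(t2, in2) = NOR(1, 1) = 0
t4 = NOR(in3, t3) = NOR(0, 0) = 1
t5 = AND(in0, t4) = AND(0, 1) = 0
t6 = AND(in4, t5) = AND(0, 0) = 0
So t5 = 0 and t6 = 0.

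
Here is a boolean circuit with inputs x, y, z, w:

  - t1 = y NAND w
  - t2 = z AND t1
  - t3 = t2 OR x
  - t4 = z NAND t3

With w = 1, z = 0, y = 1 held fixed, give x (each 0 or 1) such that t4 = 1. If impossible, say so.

t4 = z NAND t3 must be 1, so at least one of z, t3 is 0.
Check with w = 1, z = 0, y = 1 and x=0:
t1 = y NAND w = 1 NAND 1 = 0
t2 = z AND t1 = 0 AND 0 = 0
t3 = t2 OR x = 0 OR 0 = 0
t4 = z NAND t3 = 0 NAND 0 = 1
So t4 = 1.

x=0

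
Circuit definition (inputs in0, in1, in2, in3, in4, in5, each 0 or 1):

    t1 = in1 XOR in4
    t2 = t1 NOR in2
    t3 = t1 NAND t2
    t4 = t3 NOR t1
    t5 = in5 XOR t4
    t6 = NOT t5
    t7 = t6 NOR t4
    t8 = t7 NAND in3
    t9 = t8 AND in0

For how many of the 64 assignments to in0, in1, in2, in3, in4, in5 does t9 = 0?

t9 = t8 AND in0 must be 0, so at least one of t8, in0 is 0.
Enumerating the 64 input combinations, 40 give t9 = 0 and 24 give t9 = 1.

40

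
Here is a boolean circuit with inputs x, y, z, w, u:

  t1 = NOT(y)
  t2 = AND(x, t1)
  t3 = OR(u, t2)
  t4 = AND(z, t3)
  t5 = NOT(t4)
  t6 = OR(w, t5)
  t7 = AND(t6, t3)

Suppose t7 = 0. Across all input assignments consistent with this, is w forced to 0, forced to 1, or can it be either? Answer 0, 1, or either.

either

Both values of w occur among assignments with t7 = 0:
  w=0: x=0, y=0, z=0, w=0, u=0
  w=1: x=0, y=0, z=0, w=1, u=0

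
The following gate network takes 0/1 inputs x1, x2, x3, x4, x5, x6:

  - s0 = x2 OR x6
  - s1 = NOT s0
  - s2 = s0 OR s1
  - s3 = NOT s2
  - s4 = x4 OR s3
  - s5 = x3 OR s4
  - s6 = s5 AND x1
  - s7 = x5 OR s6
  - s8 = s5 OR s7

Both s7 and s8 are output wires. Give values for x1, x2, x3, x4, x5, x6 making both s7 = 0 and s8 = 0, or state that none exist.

Check with x1=1, x2=0, x3=0, x4=0, x5=0, x6=0:
s0 = x2 OR x6 = 0 OR 0 = 0
s1 = NOT s0 = NOT 0 = 1
s2 = s0 OR s1 = 0 OR 1 = 1
s3 = NOT s2 = NOT 1 = 0
s4 = x4 OR s3 = 0 OR 0 = 0
s5 = x3 OR s4 = 0 OR 0 = 0
s6 = s5 AND x1 = 0 AND 1 = 0
s7 = x5 OR s6 = 0 OR 0 = 0
s8 = s5 OR s7 = 0 OR 0 = 0
So s7 = 0 and s8 = 0.

x1=1, x2=0, x3=0, x4=0, x5=0, x6=0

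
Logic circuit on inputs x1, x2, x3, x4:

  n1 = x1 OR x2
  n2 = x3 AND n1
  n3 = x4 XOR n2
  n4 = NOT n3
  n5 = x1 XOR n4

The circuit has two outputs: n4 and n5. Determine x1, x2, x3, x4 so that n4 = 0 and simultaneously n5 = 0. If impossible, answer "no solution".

Check with x1=0 x2=0 x3=0 x4=1:
n1 = x1 OR x2 = 0 OR 0 = 0
n2 = x3 AND n1 = 0 AND 0 = 0
n3 = x4 XOR n2 = 1 XOR 0 = 1
n4 = NOT n3 = NOT 1 = 0
n5 = x1 XOR n4 = 0 XOR 0 = 0
So n4 = 0 and n5 = 0.

x1=0 x2=0 x3=0 x4=1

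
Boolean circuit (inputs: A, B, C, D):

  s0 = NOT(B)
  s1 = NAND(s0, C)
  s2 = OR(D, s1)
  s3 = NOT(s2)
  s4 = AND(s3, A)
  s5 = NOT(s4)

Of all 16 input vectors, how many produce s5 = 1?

s5 = NOT(s4) must be 1, so s4 = 0.
s4 = AND(s3, A) must be 0, so at least one of s3, A is 0.
Enumerating the 16 input combinations, 15 give s5 = 1 and 1 give s5 = 0.

15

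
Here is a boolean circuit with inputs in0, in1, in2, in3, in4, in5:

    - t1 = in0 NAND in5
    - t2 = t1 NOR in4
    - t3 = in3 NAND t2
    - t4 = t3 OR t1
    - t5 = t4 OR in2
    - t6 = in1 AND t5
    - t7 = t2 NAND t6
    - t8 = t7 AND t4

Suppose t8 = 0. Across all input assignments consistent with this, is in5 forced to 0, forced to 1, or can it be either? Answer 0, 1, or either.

1

t8 = t7 AND t4 must be 0, so at least one of t7, t4 is 0.
Every assignment with t8 = 0 has in5 = 1; there are 6 such assignment(s).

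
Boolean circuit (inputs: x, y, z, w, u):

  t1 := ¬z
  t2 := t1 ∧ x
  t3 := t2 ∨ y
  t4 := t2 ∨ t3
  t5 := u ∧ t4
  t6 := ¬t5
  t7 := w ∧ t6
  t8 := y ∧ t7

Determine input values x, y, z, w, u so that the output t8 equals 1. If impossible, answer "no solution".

t8 = y ∧ t7 must be 1, so both y = 1 and t7 = 1.
t7 = w ∧ t6 must be 1, so both w = 1 and t6 = 1.
Check with x=0 y=1 z=0 w=1 u=0:
t1 = ¬z = ¬0 = 1
t2 = t1 ∧ x = 1 ∧ 0 = 0
t3 = t2 ∨ y = 0 ∨ 1 = 1
t4 = t2 ∨ t3 = 0 ∨ 1 = 1
t5 = u ∧ t4 = 0 ∧ 1 = 0
t6 = ¬t5 = ¬0 = 1
t7 = w ∧ t6 = 1 ∧ 1 = 1
t8 = y ∧ t7 = 1 ∧ 1 = 1
So t8 = 1 as required.

x=0 y=1 z=0 w=1 u=0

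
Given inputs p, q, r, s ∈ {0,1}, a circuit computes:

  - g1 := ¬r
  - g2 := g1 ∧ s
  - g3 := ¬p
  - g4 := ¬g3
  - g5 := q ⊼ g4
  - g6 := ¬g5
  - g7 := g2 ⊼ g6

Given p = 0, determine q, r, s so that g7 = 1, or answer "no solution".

g7 = g2 ⊼ g6 must be 1, so at least one of g2, g6 is 0.
Check with p = 0 and q=0, r=0, s=1:
g1 = ¬r = ¬0 = 1
g2 = g1 ∧ s = 1 ∧ 1 = 1
g3 = ¬p = ¬0 = 1
g4 = ¬g3 = ¬1 = 0
g5 = q ⊼ g4 = 0 ⊼ 0 = 1
g6 = ¬g5 = ¬1 = 0
g7 = g2 ⊼ g6 = 1 ⊼ 0 = 1
So g7 = 1.

q=0 r=0 s=1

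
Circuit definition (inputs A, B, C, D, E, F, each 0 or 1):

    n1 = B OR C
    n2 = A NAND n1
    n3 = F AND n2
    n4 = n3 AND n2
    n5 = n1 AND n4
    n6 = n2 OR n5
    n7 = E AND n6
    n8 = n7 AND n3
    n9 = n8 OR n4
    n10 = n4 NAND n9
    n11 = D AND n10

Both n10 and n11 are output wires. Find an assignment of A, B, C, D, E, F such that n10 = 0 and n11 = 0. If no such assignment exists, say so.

A=0, B=1, C=1, D=1, E=0, F=1

Check with A=0, B=1, C=1, D=1, E=0, F=1:
n1 = B OR C = 1 OR 1 = 1
n2 = A NAND n1 = 0 NAND 1 = 1
n3 = F AND n2 = 1 AND 1 = 1
n4 = n3 AND n2 = 1 AND 1 = 1
n5 = n1 AND n4 = 1 AND 1 = 1
n6 = n2 OR n5 = 1 OR 1 = 1
n7 = E AND n6 = 0 AND 1 = 0
n8 = n7 AND n3 = 0 AND 1 = 0
n9 = n8 OR n4 = 0 OR 1 = 1
n10 = n4 NAND n9 = 1 NAND 1 = 0
n11 = D AND n10 = 1 AND 0 = 0
So n10 = 0 and n11 = 0.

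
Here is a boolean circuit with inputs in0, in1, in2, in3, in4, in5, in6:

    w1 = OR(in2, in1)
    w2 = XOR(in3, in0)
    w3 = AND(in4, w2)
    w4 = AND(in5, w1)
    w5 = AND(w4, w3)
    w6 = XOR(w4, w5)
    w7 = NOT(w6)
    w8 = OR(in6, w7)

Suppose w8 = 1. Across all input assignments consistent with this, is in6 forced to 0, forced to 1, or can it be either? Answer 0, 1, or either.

either

Both values of in6 occur among assignments with w8 = 1:
  in6=0: in0=0, in1=0, in2=0, in3=0, in4=0, in5=0, in6=0
  in6=1: in0=0, in1=0, in2=0, in3=0, in4=0, in5=0, in6=1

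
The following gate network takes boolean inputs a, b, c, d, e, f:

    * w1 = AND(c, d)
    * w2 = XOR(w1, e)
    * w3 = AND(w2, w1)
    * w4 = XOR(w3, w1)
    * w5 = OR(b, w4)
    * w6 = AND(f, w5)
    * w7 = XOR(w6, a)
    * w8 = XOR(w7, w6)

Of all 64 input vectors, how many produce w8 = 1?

32

w8 = XOR(w7, w6) must be 1, so w7 and w6 differ.
Enumerating the 64 input combinations, 32 give w8 = 1 and 32 give w8 = 0.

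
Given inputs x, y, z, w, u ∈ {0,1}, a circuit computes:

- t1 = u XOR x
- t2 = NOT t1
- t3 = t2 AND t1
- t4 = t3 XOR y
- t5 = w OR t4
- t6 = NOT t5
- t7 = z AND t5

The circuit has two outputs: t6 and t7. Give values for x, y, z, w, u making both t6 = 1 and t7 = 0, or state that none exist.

Check with x=0, y=0, z=0, w=0, u=1:
t1 = u XOR x = 1 XOR 0 = 1
t2 = NOT t1 = NOT 1 = 0
t3 = t2 AND t1 = 0 AND 1 = 0
t4 = t3 XOR y = 0 XOR 0 = 0
t5 = w OR t4 = 0 OR 0 = 0
t6 = NOT t5 = NOT 0 = 1
t7 = z AND t5 = 0 AND 0 = 0
So t6 = 1 and t7 = 0.

x=0, y=0, z=0, w=0, u=1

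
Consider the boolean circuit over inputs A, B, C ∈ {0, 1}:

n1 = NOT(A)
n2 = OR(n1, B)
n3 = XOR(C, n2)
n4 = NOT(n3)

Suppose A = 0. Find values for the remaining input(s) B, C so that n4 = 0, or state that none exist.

B=0 C=0

n4 = NOT(n3) must be 0, so n3 = 1.
n3 = XOR(C, n2) must be 1, so C and n2 differ.
Check with A = 0 and B=0, C=0:
n1 = NOT(A) = NOT 0 = 1
n2 = OR(n1, B) = OR(1, 0) = 1
n3 = XOR(C, n2) = XOR(0, 1) = 1
n4 = NOT(n3) = NOT 1 = 0
So n4 = 0.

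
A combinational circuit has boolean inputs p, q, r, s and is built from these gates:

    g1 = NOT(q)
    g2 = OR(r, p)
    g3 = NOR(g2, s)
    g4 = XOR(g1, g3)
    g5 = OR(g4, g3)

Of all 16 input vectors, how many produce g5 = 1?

g5 = OR(g4, g3) must be 1, so at least one of g4, g3 is 1.
Enumerating the 16 input combinations, 9 give g5 = 1 and 7 give g5 = 0.

9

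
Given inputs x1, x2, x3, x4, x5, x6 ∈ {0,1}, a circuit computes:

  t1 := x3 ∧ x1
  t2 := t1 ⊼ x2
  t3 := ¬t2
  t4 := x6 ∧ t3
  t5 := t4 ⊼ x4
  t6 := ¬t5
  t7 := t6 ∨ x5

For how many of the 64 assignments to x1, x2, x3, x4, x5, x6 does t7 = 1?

33

t7 = t6 ∨ x5 must be 1, so at least one of t6, x5 is 1.
Enumerating the 64 input combinations, 33 give t7 = 1 and 31 give t7 = 0.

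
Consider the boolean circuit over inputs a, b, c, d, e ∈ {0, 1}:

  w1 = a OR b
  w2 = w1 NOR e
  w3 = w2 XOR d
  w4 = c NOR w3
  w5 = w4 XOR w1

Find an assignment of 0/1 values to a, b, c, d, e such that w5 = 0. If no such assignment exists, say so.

Check with a=1 b=1 c=0 d=0 e=0:
w1 = a OR b = 1 OR 1 = 1
w2 = w1 NOR e = 1 NOR 0 = 0
w3 = w2 XOR d = 0 XOR 0 = 0
w4 = c NOR w3 = 0 NOR 0 = 1
w5 = w4 XOR w1 = 1 XOR 1 = 0
So w5 = 0 as required.

a=1 b=1 c=0 d=0 e=0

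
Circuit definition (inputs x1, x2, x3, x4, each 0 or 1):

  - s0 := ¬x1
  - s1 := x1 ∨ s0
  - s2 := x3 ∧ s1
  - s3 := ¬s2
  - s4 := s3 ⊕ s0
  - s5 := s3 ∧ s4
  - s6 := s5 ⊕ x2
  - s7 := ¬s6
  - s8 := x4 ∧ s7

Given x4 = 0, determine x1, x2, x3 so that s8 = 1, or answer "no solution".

no solution exists

With x4 = 0 fixed, none of the 8 settings of x1, x2, x3 give s8 = 1.
For example, with x1=0, x2=0, x3=0:
s0 = ¬x1 = ¬0 = 1
s1 = x1 ∨ s0 = 0 ∨ 1 = 1
s2 = x3 ∧ s1 = 0 ∧ 1 = 0
s3 = ¬s2 = ¬0 = 1
s4 = s3 ⊕ s0 = 1 ⊕ 1 = 0
s5 = s3 ∧ s4 = 1 ∧ 0 = 0
s6 = s5 ⊕ x2 = 0 ⊕ 0 = 0
s7 = ¬s6 = ¬0 = 1
s8 = x4 ∧ s7 = 0 ∧ 1 = 0
giving s8 = 0 ≠ 1.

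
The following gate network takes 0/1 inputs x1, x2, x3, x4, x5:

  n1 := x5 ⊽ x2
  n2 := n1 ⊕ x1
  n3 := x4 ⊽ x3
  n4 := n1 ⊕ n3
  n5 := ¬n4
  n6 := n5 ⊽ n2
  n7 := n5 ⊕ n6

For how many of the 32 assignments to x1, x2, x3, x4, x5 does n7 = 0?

n7 = n5 ⊕ n6 must be 0, so n5 and n6 are equal.
Satisfying assignments:
  x1=0, x2=0, x3=0, x4=1, x5=0
  x1=0, x2=0, x3=1, x4=0, x5=0
  x1=0, x2=0, x3=1, x4=1, x5=0
  x1=1, x2=0, x3=0, x4=0, x5=1
  x1=1, x2=1, x3=0, x4=0, x5=0
  x1=1, x2=1, x3=0, x4=0, x5=1

6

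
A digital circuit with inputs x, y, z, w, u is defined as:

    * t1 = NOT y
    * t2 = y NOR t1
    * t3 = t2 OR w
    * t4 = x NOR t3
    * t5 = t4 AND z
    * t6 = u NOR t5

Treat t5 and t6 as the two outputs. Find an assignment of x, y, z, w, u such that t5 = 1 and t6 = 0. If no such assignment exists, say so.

x=0, y=1, z=1, w=0, u=1

Check with x=0, y=1, z=1, w=0, u=1:
t1 = NOT y = NOT 1 = 0
t2 = y NOR t1 = 1 NOR 0 = 0
t3 = t2 OR w = 0 OR 0 = 0
t4 = x NOR t3 = 0 NOR 0 = 1
t5 = t4 AND z = 1 AND 1 = 1
t6 = u NOR t5 = 1 NOR 1 = 0
So t5 = 1 and t6 = 0.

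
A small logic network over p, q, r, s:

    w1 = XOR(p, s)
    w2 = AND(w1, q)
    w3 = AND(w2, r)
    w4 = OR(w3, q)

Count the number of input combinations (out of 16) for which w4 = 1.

8

w4 = OR(w3, q) must be 1, so at least one of w3, q is 1.
Enumerating the 16 input combinations, 8 give w4 = 1 and 8 give w4 = 0.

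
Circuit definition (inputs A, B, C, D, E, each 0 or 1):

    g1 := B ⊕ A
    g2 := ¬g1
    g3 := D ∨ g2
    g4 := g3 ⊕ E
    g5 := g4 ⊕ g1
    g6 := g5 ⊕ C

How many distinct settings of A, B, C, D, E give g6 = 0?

16

g6 = g5 ⊕ C must be 0, so g5 and C are equal.
Enumerating the 32 input combinations, 16 give g6 = 0 and 16 give g6 = 1.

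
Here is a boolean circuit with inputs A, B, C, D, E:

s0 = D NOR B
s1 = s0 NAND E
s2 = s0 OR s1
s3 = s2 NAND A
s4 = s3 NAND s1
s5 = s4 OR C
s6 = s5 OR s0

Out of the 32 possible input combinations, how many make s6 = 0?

6

s6 = s5 OR s0 must be 0, so both s5 = 0 and s0 = 0.
s5 = s4 OR C must be 0, so both s4 = 0 and C = 0.
s0 = D NOR B must be 0, so at least one of D, B is 1.
Enumerating the 32 input combinations, 6 give s6 = 0 and 26 give s6 = 1.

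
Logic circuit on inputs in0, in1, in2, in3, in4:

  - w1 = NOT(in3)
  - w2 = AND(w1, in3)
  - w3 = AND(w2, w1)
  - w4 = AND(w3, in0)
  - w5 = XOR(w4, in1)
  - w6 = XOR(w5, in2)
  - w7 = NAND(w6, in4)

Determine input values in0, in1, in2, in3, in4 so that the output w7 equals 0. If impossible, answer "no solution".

w7 = NAND(w6, in4) must be 0, so both w6 = 1 and in4 = 1.
Check with in0=1, in1=0, in2=1, in3=1, in4=1:
w1 = NOT(in3) = NOT 1 = 0
w2 = AND(w1, in3) = AND(0, 1) = 0
w3 = AND(w2, w1) = AND(0, 0) = 0
w4 = AND(w3, in0) = AND(0, 1) = 0
w5 = XOR(w4, in1) = XOR(0, 0) = 0
w6 = XOR(w5, in2) = XOR(0, 1) = 1
w7 = NAND(w6, in4) = NAND(1, 1) = 0
So w7 = 0 as required.

in0=1, in1=0, in2=1, in3=1, in4=1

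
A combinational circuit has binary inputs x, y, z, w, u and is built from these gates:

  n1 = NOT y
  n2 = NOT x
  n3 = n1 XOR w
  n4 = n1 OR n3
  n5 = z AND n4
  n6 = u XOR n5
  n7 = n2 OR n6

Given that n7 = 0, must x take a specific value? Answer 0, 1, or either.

1

n7 = n2 OR n6 must be 0, so both n2 = 0 and n6 = 0.
Every assignment with n7 = 0 has x = 1; there are 8 such assignment(s).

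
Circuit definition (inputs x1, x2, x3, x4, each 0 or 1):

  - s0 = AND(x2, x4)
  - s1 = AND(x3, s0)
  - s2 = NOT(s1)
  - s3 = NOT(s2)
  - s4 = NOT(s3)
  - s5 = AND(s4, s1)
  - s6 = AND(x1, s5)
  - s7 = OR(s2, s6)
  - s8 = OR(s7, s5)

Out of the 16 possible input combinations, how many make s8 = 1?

s8 = OR(s7, s5) must be 1, so at least one of s7, s5 is 1.
Enumerating the 16 input combinations, 14 give s8 = 1 and 2 give s8 = 0.

14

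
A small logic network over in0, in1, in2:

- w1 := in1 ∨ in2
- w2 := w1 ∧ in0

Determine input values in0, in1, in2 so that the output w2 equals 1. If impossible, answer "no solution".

in0=1, in1=1, in2=0

w2 = w1 ∧ in0 must be 1, so both w1 = 1 and in0 = 1.
w1 = in1 ∨ in2 must be 1, so at least one of in1, in2 is 1.
Check with in0=1, in1=1, in2=0:
w1 = in1 ∨ in2 = 1 ∨ 0 = 1
w2 = w1 ∧ in0 = 1 ∧ 1 = 1
So w2 = 1 as required.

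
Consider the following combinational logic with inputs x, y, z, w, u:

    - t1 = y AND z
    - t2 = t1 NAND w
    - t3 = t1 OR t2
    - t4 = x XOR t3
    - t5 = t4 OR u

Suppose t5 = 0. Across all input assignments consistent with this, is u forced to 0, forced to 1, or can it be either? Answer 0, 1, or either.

0

t5 = t4 OR u must be 0, so both t4 = 0 and u = 0.
Every assignment with t5 = 0 has u = 0; there are 8 such assignment(s).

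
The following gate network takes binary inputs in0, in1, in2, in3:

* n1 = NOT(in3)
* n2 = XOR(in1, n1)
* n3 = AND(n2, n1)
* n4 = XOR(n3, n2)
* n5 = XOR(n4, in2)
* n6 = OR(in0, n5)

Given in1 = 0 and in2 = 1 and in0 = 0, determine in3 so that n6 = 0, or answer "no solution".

With in1 = 0 and in2 = 1 and in0 = 0 fixed, none of the 2 settings of in3 give n6 = 0.
For example, with in3=1:
n1 = NOT(in3) = NOT 1 = 0
n2 = XOR(in1, n1) = XOR(0, 0) = 0
n3 = AND(n2, n1) = AND(0, 0) = 0
n4 = XOR(n3, n2) = XOR(0, 0) = 0
n5 = XOR(n4, in2) = XOR(0, 1) = 1
n6 = OR(in0, n5) = OR(0, 1) = 1
giving n6 = 1 ≠ 0.

no solution exists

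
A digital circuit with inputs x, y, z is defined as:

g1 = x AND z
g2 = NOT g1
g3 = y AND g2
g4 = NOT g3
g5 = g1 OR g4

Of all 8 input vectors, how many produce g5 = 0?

g5 = g1 OR g4 must be 0, so both g1 = 0 and g4 = 0.
g1 = x AND z must be 0, so at least one of x, z is 0.
Satisfying assignments:
  x=0, y=1, z=0
  x=0, y=1, z=1
  x=1, y=1, z=0

3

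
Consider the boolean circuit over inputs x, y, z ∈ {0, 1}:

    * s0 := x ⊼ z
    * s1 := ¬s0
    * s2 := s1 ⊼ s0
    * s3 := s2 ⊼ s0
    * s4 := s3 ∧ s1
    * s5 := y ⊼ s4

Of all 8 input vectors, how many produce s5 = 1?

s5 = y ⊼ s4 must be 1, so at least one of y, s4 is 0.
Enumerating the 8 input combinations, 7 give s5 = 1 and 1 give s5 = 0.

7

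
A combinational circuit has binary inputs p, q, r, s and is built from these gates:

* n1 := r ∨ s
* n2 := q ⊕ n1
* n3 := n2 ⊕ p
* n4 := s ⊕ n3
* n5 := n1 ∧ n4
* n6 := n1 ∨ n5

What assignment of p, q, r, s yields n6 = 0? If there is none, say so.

p=1, q=1, r=0, s=0

n6 = n1 ∨ n5 must be 0, so both n1 = 0 and n5 = 0.
Check with p=1, q=1, r=0, s=0:
n1 = r ∨ s = 0 ∨ 0 = 0
n2 = q ⊕ n1 = 1 ⊕ 0 = 1
n3 = n2 ⊕ p = 1 ⊕ 1 = 0
n4 = s ⊕ n3 = 0 ⊕ 0 = 0
n5 = n1 ∧ n4 = 0 ∧ 0 = 0
n6 = n1 ∨ n5 = 0 ∨ 0 = 0
So n6 = 0 as required.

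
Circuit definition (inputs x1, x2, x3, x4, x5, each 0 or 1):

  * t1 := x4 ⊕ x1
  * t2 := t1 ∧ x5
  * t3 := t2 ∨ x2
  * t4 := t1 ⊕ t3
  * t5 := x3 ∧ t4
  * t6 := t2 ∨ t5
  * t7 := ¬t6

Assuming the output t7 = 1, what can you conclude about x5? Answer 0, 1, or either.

either

Both values of x5 occur among assignments with t7 = 1:
  x5=0: x1=0, x2=0, x3=0, x4=0, x5=0
  x5=1: x1=0, x2=0, x3=0, x4=0, x5=1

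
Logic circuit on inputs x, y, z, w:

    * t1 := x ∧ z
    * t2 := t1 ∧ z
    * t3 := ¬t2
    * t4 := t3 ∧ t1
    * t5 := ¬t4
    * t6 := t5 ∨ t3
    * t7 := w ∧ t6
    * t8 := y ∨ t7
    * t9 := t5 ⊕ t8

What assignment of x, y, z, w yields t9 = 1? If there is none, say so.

x=1 y=0 z=0 w=0

t9 = t5 ⊕ t8 must be 1, so t5 and t8 differ.
Check with x=1 y=0 z=0 w=0:
t1 = x ∧ z = 1 ∧ 0 = 0
t2 = t1 ∧ z = 0 ∧ 0 = 0
t3 = ¬t2 = ¬0 = 1
t4 = t3 ∧ t1 = 1 ∧ 0 = 0
t5 = ¬t4 = ¬0 = 1
t6 = t5 ∨ t3 = 1 ∨ 1 = 1
t7 = w ∧ t6 = 0 ∧ 1 = 0
t8 = y ∨ t7 = 0 ∨ 0 = 0
t9 = t5 ⊕ t8 = 1 ⊕ 0 = 1
So t9 = 1 as required.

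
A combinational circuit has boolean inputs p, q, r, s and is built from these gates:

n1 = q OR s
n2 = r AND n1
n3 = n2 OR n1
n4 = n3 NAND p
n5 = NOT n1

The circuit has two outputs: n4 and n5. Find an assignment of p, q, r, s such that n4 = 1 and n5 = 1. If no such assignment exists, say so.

p=0, q=0, r=0, s=0

Check with p=0, q=0, r=0, s=0:
n1 = q OR s = 0 OR 0 = 0
n2 = r AND n1 = 0 AND 0 = 0
n3 = n2 OR n1 = 0 OR 0 = 0
n4 = n3 NAND p = 0 NAND 0 = 1
n5 = NOT n1 = NOT 0 = 1
So n4 = 1 and n5 = 1.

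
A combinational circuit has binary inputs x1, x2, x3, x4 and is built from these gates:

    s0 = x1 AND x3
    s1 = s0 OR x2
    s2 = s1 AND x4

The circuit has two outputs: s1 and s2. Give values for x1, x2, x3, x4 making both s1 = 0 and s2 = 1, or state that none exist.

no solution exists

Across all 16 input combinations, none give both s1 = 0 and s2 = 1.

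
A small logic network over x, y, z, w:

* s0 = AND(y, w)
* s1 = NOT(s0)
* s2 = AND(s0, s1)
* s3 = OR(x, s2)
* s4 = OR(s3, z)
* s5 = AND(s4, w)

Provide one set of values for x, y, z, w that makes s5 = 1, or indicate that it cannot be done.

x=1, y=0, z=0, w=1

s5 = AND(s4, w) must be 1, so both s4 = 1 and w = 1.
s4 = OR(s3, z) must be 1, so at least one of s3, z is 1.
Check with x=1, y=0, z=0, w=1:
s0 = AND(y, w) = AND(0, 1) = 0
s1 = NOT(s0) = NOT 0 = 1
s2 = AND(s0, s1) = AND(0, 1) = 0
s3 = OR(x, s2) = OR(1, 0) = 1
s4 = OR(s3, z) = OR(1, 0) = 1
s5 = AND(s4, w) = AND(1, 1) = 1
So s5 = 1 as required.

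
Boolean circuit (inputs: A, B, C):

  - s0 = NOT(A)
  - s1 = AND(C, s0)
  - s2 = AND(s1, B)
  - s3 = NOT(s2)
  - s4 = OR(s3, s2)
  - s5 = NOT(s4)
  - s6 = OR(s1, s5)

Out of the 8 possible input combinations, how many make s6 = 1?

s6 = OR(s1, s5) must be 1, so at least one of s1, s5 is 1.
Satisfying assignments:
  A=0, B=0, C=1
  A=0, B=1, C=1

2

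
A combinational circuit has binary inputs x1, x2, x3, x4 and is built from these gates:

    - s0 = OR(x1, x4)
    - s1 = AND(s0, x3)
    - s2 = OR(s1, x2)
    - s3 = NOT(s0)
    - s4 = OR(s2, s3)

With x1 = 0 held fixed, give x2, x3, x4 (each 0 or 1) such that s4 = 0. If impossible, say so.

x2=0 x3=0 x4=1

Check with x1 = 0 and x2=0, x3=0, x4=1:
s0 = OR(x1, x4) = OR(0, 1) = 1
s1 = AND(s0, x3) = AND(1, 0) = 0
s2 = OR(s1, x2) = OR(0, 0) = 0
s3 = NOT(s0) = NOT 1 = 0
s4 = OR(s2, s3) = OR(0, 0) = 0
So s4 = 0.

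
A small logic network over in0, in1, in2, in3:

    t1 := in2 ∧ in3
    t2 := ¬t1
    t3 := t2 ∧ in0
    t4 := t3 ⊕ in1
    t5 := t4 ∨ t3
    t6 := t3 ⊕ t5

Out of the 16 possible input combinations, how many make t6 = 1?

5

t6 = t3 ⊕ t5 must be 1, so t3 and t5 differ.
Satisfying assignments:
  in0=0, in1=1, in2=0, in3=0
  in0=0, in1=1, in2=0, in3=1
  in0=0, in1=1, in2=1, in3=0
  in0=0, in1=1, in2=1, in3=1
  in0=1, in1=1, in2=1, in3=1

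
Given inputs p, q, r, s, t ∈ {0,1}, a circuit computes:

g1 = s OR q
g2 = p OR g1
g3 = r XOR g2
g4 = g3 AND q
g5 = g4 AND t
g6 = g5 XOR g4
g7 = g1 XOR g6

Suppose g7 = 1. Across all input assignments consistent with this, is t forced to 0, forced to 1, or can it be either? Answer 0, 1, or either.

Both values of t occur among assignments with g7 = 1:
  t=0: p=0, q=0, r=0, s=1, t=0
  t=1: p=0, q=0, r=0, s=1, t=1

either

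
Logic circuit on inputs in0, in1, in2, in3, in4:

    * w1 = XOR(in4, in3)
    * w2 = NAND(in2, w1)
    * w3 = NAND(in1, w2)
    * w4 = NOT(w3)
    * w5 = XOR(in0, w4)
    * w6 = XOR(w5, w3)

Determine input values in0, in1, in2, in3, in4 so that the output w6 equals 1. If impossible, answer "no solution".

in0=0 in1=0 in2=0 in3=1 in4=0

Check with in0=0 in1=0 in2=0 in3=1 in4=0:
w1 = XOR(in4, in3) = XOR(0, 1) = 1
w2 = NAND(in2, w1) = NAND(0, 1) = 1
w3 = NAND(in1, w2) = NAND(0, 1) = 1
w4 = NOT(w3) = NOT 1 = 0
w5 = XOR(in0, w4) = XOR(0, 0) = 0
w6 = XOR(w5, w3) = XOR(0, 1) = 1
So w6 = 1 as required.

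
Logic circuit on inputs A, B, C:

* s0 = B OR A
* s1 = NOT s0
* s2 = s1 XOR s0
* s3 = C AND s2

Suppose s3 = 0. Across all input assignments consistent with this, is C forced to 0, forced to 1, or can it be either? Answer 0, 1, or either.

0

s3 = C AND s2 must be 0, so at least one of C, s2 is 0.
Every assignment with s3 = 0 has C = 0; there are 4 such assignment(s).
  A=0, B=0, C=0
  A=0, B=1, C=0
  A=1, B=0, C=0
  A=1, B=1, C=0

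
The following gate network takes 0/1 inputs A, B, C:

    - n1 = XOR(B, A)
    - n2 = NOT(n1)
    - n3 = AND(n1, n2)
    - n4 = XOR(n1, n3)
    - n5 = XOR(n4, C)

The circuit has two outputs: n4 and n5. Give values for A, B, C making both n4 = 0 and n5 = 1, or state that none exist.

Check with A=0, B=0, C=1:
n1 = XOR(B, A) = XOR(0, 0) = 0
n2 = NOT(n1) = NOT 0 = 1
n3 = AND(n1, n2) = AND(0, 1) = 0
n4 = XOR(n1, n3) = XOR(0, 0) = 0
n5 = XOR(n4, C) = XOR(0, 1) = 1
So n4 = 0 and n5 = 1.

A=0, B=0, C=1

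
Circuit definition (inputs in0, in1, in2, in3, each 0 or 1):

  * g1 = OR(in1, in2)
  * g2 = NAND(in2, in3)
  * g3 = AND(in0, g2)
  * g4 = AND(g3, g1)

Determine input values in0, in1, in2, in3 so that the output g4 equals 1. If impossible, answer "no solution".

g4 = AND(g3, g1) must be 1, so both g3 = 1 and g1 = 1.
Check with in0=1, in1=1, in2=0, in3=0:
g1 = OR(in1, in2) = OR(1, 0) = 1
g2 = NAND(in2, in3) = NAND(0, 0) = 1
g3 = AND(in0, g2) = AND(1, 1) = 1
g4 = AND(g3, g1) = AND(1, 1) = 1
So g4 = 1 as required.

in0=1, in1=1, in2=0, in3=0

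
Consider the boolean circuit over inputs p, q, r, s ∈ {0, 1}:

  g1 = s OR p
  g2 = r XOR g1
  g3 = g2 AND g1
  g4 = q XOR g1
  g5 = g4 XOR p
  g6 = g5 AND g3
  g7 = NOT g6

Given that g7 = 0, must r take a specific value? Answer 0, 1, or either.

g7 = NOT g6 must be 0, so g6 = 1.
g6 = g5 AND g3 must be 1, so both g5 = 1 and g3 = 1.
g5 = g4 XOR p must be 1, so g4 and p differ.
Every assignment with g7 = 0 has r = 0; there are 3 such assignment(s).
  p=0, q=0, r=0, s=1
  p=1, q=1, r=0, s=0
  p=1, q=1, r=0, s=1

0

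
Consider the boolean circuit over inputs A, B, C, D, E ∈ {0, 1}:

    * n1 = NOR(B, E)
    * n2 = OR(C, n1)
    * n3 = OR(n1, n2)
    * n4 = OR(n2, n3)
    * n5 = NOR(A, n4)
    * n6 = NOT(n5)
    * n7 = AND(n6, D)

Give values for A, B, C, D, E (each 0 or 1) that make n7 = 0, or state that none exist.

n7 = AND(n6, D) must be 0, so at least one of n6, D is 0.
Check with A=0, B=0, C=1, D=0, E=0:
n1 = NOR(B, E) = NOR(0, 0) = 1
n2 = OR(C, n1) = OR(1, 1) = 1
n3 = OR(n1, n2) = OR(1, 1) = 1
n4 = OR(n2, n3) = OR(1, 1) = 1
n5 = NOR(A, n4) = NOR(0, 1) = 0
n6 = NOT(n5) = NOT 0 = 1
n7 = AND(n6, D) = AND(1, 0) = 0
So n7 = 0 as required.

A=0, B=0, C=1, D=0, E=0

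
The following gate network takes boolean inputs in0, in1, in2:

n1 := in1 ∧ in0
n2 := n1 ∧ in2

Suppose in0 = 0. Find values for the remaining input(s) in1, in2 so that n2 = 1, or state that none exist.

no solution exists

With in0 = 0 fixed, none of the 4 settings of in1, in2 give n2 = 1.
For example, with in1=0, in2=1:
n1 = in1 ∧ in0 = 0 ∧ 0 = 0
n2 = n1 ∧ in2 = 0 ∧ 1 = 0
giving n2 = 0 ≠ 1.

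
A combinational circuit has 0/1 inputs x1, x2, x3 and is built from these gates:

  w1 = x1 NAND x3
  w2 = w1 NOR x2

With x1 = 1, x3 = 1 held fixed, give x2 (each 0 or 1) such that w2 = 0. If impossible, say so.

Check with x1 = 1, x3 = 1 and x2=1:
w1 = x1 NAND x3 = 1 NAND 1 = 0
w2 = w1 NOR x2 = 0 NOR 1 = 0
So w2 = 0.

x2=1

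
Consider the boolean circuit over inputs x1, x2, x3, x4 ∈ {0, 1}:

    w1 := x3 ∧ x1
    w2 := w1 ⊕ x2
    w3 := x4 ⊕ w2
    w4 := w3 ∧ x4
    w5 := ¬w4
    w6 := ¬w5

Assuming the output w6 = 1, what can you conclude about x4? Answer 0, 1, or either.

w6 = ¬w5 must be 1, so w5 = 0.
Every assignment with w6 = 1 has x4 = 1; there are 4 such assignment(s).
  x1=0, x2=0, x3=0, x4=1
  x1=0, x2=0, x3=1, x4=1
  x1=1, x2=0, x3=0, x4=1
  x1=1, x2=1, x3=1, x4=1

1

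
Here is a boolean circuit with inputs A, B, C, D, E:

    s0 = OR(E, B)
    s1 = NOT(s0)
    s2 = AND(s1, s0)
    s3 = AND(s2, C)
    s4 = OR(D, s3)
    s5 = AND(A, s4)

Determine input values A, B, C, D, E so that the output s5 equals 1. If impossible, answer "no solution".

Check with A=1, B=1, C=0, D=1, E=1:
s0 = OR(E, B) = OR(1, 1) = 1
s1 = NOT(s0) = NOT 1 = 0
s2 = AND(s1, s0) = AND(0, 1) = 0
s3 = AND(s2, C) = AND(0, 0) = 0
s4 = OR(D, s3) = OR(1, 0) = 1
s5 = AND(A, s4) = AND(1, 1) = 1
So s5 = 1 as required.

A=1, B=1, C=0, D=1, E=1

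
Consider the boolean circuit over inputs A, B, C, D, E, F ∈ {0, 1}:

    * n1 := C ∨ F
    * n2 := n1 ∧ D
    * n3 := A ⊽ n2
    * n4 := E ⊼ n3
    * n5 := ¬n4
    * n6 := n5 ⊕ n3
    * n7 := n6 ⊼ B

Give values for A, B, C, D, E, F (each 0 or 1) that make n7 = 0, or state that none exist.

A=0, B=1, C=1, D=0, E=0, F=0

n7 = n6 ⊼ B must be 0, so both n6 = 1 and B = 1.
Check with A=0, B=1, C=1, D=0, E=0, F=0:
n1 = C ∨ F = 1 ∨ 0 = 1
n2 = n1 ∧ D = 1 ∧ 0 = 0
n3 = A ⊽ n2 = 0 ⊽ 0 = 1
n4 = E ⊼ n3 = 0 ⊼ 1 = 1
n5 = ¬n4 = ¬1 = 0
n6 = n5 ⊕ n3 = 0 ⊕ 1 = 1
n7 = n6 ⊼ B = 1 ⊼ 1 = 0
So n7 = 0 as required.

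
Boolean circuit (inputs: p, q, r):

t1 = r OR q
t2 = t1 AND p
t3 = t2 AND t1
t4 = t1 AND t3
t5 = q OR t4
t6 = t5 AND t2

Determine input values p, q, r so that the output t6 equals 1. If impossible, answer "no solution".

t6 = t5 AND t2 must be 1, so both t5 = 1 and t2 = 1.
t5 = q OR t4 must be 1, so at least one of q, t4 is 1.
t2 = t1 AND p must be 1, so both t1 = 1 and p = 1.
Check with p=1 q=0 r=1:
t1 = r OR q = 1 OR 0 = 1
t2 = t1 AND p = 1 AND 1 = 1
t3 = t2 AND t1 = 1 AND 1 = 1
t4 = t1 AND t3 = 1 AND 1 = 1
t5 = q OR t4 = 0 OR 1 = 1
t6 = t5 AND t2 = 1 AND 1 = 1
So t6 = 1 as required.

p=1 q=0 r=1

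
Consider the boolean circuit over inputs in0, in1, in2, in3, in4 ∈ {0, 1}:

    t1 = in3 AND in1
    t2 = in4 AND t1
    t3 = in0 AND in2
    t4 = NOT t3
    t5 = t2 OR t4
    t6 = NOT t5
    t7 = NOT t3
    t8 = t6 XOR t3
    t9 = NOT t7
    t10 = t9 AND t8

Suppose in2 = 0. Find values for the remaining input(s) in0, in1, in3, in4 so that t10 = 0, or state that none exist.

Check with in2 = 0 and in0=1, in1=1, in3=0, in4=0:
t1 = in3 AND in1 = 0 AND 1 = 0
t2 = in4 AND t1 = 0 AND 0 = 0
t3 = in0 AND in2 = 1 AND 0 = 0
t4 = NOT t3 = NOT 0 = 1
t5 = t2 OR t4 = 0 OR 1 = 1
t6 = NOT t5 = NOT 1 = 0
t7 = NOT t3 = NOT 0 = 1
t8 = t6 XOR t3 = 0 XOR 0 = 0
t9 = NOT t7 = NOT 1 = 0
t10 = t9 AND t8 = 0 AND 0 = 0
So t10 = 0.

in0=1, in1=1, in3=0, in4=0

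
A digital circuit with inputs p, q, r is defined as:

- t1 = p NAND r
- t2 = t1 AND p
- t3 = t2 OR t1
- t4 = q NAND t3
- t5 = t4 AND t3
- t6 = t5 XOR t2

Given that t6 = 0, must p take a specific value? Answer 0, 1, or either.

either

Both values of p occur among assignments with t6 = 0:
  p=0: p=0, q=1, r=0
  p=1: p=1, q=0, r=0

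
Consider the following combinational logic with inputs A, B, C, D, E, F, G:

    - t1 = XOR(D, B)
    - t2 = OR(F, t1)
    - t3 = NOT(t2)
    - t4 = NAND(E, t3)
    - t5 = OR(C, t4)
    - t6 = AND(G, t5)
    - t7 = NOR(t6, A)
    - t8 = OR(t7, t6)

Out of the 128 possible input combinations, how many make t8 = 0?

34

t8 = OR(t7, t6) must be 0, so both t7 = 0 and t6 = 0.
Enumerating the 128 input combinations, 34 give t8 = 0 and 94 give t8 = 1.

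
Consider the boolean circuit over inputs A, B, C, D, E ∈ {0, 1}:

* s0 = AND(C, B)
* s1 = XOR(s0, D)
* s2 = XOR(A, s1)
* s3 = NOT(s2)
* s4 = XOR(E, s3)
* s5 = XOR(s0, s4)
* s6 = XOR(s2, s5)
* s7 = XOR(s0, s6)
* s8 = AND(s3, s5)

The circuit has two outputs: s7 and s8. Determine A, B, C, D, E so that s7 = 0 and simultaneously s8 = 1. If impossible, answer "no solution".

A=0, B=1, C=1, D=1, E=1

Check with A=0, B=1, C=1, D=1, E=1:
s0 = AND(C, B) = AND(1, 1) = 1
s1 = XOR(s0, D) = XOR(1, 1) = 0
s2 = XOR(A, s1) = XOR(0, 0) = 0
s3 = NOT(s2) = NOT 0 = 1
s4 = XOR(E, s3) = XOR(1, 1) = 0
s5 = XOR(s0, s4) = XOR(1, 0) = 1
s6 = XOR(s2, s5) = XOR(0, 1) = 1
s7 = XOR(s0, s6) = XOR(1, 1) = 0
s8 = AND(s3, s5) = AND(1, 1) = 1
So s7 = 0 and s8 = 1.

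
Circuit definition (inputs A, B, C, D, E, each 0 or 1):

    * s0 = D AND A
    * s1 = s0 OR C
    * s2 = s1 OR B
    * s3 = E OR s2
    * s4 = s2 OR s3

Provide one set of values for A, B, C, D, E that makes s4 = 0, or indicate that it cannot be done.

A=1, B=0, C=0, D=0, E=0

s4 = s2 OR s3 must be 0, so both s2 = 0 and s3 = 0.
s2 = s1 OR B must be 0, so both s1 = 0 and B = 0.
Check with A=1, B=0, C=0, D=0, E=0:
s0 = D AND A = 0 AND 1 = 0
s1 = s0 OR C = 0 OR 0 = 0
s2 = s1 OR B = 0 OR 0 = 0
s3 = E OR s2 = 0 OR 0 = 0
s4 = s2 OR s3 = 0 OR 0 = 0
So s4 = 0 as required.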